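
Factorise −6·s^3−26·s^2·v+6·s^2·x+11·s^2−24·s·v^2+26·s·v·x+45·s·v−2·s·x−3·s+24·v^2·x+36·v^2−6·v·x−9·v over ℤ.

Group: s·(−6·s^2−8·s·v+6·s·x+11·s+8·v·x+12·v−2·x−3) + 3·v·(−6·s^2−8·s·v+6·s·x+11·s+8·v·x+12·v−2·x−3); both groups contain (−6·s^2−8·s·v+6·s·x+11·s+8·v·x+12·v−2·x−3), so (s+3·v) is a factor with cofactor −6·s^2−8·s·v+6·s·x+11·s+8·v·x+12·v−2·x−3.
The cofactor groups again: −6·s^2−8·s·v+6·s·x+11·s+8·v·x+12·v−2·x−3 = −3·s·(2·s−2·x−3) + (−4·v+1)·(2·s−2·x−3); both groups contain (2·s−2·x−3), giving −(3·s+4·v−1)·(2·s−2·x−3).

−(2·s−2·x−3)·(3·s+4·v−1)·(s+3·v)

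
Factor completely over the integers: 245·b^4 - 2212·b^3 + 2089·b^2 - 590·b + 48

By the rational root theorem, b = 2/7 is a root, so (7·b - 2) divides it; the quotient is 35·b^3 - 306·b^2 + 211·b - 24.
Continuing, b = 3/5 is a root, so (5·b - 3) is a factor; dividing leaves 7·b^2 - 57·b + 8.
The remaining quadratic factors as (7·b - 1)(b - 8).

(5·b - 3)·(7·b - 1)·(7·b - 2)·(b - 8)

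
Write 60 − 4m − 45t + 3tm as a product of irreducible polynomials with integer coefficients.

Group as (3tm − 45t) + (−4m + 60) = 3t(m − 15) − 4(m − 15).
Both groups share the factor (m − 15).

(3t − 4)(m − 15)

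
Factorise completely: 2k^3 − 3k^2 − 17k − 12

By the rational root theorem, k = −1 is a root, so (k + 1) divides it; the quotient is 2k^2 − 5k − 12.
The remaining quadratic factors as (2k + 3)(k − 4).

(2k + 3)(k + 1)(k − 4)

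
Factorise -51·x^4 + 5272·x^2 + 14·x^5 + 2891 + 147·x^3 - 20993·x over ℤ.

(2·x - 7)·(7·x - 1)·(x + 7)·(x^2 - 7·x + 59)

Among the possible rational roots, x = 7/2 is a root, giving the factor (2·x - 7) and quotient 7·x^4 - x^3 + 70·x^2 + 2881·x - 413.
Then x = 1/7 is a root, so (7·x - 1) divides it; the quotient is x^3 + 10·x + 413.
Then x = -7 is a root, giving the factor (x + 7) and quotient x^2 - 7·x + 59.
The quadratic x^2 - 7·x + 59 has discriminant -187 < 0 and is irreducible over ℤ.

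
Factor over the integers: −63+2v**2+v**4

Substitute u = v**2 to get a quadratic in u, then factor.
v**2−7 is irreducible over ℤ (7 is not a perfect square).
v**2+9 is irreducible over ℤ (sum of squares).

(v**2+9)(v**2−7)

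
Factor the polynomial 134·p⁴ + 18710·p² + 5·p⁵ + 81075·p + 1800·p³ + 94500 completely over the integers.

(5·p + 9)·(p + 15)·(p + 5)·(p² + 5·p + 140)

Trying the rational-root candidates, p = −5 is a root, giving the factor (p + 5) and quotient 5·p⁴ + 109·p³ + 1255·p² + 12435·p + 18900.
Then p = −9/5 is a root, so (5·p + 9) is a factor; dividing leaves p³ + 20·p² + 215·p + 2100.
Then p = −15 is a root, so (p + 15) divides it; the quotient is p² + 5·p + 140.
The quadratic p² + 5·p + 140 has discriminant −535 < 0 and is irreducible over ℤ.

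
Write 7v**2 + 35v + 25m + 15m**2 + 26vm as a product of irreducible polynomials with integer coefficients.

(v + 3m + 5)(7v + 5m)

Group: v(7v + 5m) + (3m + 5)(7v + 5m); both groups contain (7v + 5m).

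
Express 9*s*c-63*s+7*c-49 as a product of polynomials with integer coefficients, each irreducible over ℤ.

Group as (9*s*c-63*s) + (7*c-49) = 9*s*(c-7) + 7*(c-7).
Both groups share the factor (c-7).

(9*s+7)*(c-7)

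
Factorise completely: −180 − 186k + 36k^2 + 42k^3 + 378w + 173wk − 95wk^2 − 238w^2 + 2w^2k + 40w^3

Group: 2w(20w^2 + 11wk − 99w − 42k^2 + 48k + 90) + (−k − 2)(20w^2 + 11wk − 99w − 42k^2 + 48k + 90); both groups contain (20w^2 + 11wk − 99w − 42k^2 + 48k + 90), so (2w − k − 2) is a factor with cofactor 20w^2 + 11wk − 99w − 42k^2 + 48k + 90.
The cofactor groups again: 20w^2 + 11wk − 99w − 42k^2 + 48k + 90 = 4w(5w − 6k − 6) + (7k − 15)(5w − 6k − 6); both groups contain (5w − 6k − 6), giving (4w + 7k − 15)(5w − 6k − 6).

(5w − 6k − 6)(2w − k − 2)(4w + 7k − 15)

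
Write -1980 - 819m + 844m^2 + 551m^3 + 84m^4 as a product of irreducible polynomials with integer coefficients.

Trying the rational-root candidates, m = -3 is a root, giving the factor (m + 3) and quotient 84m^3 + 299m^2 - 53m - 660.
Next, m = -11/4 is a root, so (4m + 11) is a factor; dividing leaves 21m^2 + 17m - 60.
The remaining quadratic factors as (3m - 4)(7m + 15).

(3m - 4)(4m + 11)(7m + 15)(m + 3)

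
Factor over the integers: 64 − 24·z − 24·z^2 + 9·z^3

Group as (9·z^3 − 24·z) + (−24·z^2 + 64) = 3·z·(3·z^2 − 8) − 8·(3·z^2 − 8).
Both groups share the factor (3·z^2 − 8).

(3·z − 8)·(3·z^2 − 8)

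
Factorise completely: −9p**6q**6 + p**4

Factor out p**4 first: what remains is −9p**2q**6 + 1.
Recognize a difference of squares with the parts 1 and 3pq**3.

−p**4(3pq**3 + 1)(3pq**3 − 1)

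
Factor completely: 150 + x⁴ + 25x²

(x² + 10)(x² + 15)

Substitute u = x² to get a quadratic in u, then factor.
x² + 10 is irreducible over ℤ (always positive, so no real roots).
x² + 15 is irreducible over ℤ (always positive, so no real roots).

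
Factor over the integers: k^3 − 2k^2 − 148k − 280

(k + 10)(k + 2)(k − 14)

Among the possible rational roots, k = −10 is a root, so (k + 10) is a factor; dividing leaves k^2 − 12k − 28.
The remaining quadratic factors as (k + 2)(k − 14).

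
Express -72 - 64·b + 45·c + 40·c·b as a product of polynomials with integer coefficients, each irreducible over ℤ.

(5·c - 8)·(8·b + 9)

Group as (40·c·b + 45·c) + (-64·b - 72) = 5·c·(8·b + 9) - 8·(8·b + 9).
Both groups share the factor (8·b + 9).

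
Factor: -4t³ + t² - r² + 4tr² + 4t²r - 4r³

Group: t(-4t² + t + 4r² + r) - r(-4t² + t + 4r² + r); both groups contain (-4t² + t + 4r² + r), so (t - r) is a factor with cofactor -4t² + t + 4r² + r.
The cofactor groups again: -4t² + t + 4r² + r = -4t(t + r) + (4r + 1)(t + r); both groups contain (t + r), giving -(4t - 4r - 1)(t + r).

-(4t - 4r - 1)(t - r)(t + r)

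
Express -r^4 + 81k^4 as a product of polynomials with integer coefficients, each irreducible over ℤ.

Write as (9k^2)² − (r^2)², then factor 9k^2 - r^2 once more.

(3k + r)(3k - r)(9k^2 + r^2)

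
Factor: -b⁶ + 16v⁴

(4v² - b³)(4v² + b³)

Recognize a difference of squares with the parts 4v² and b³.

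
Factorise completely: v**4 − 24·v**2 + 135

(v + 3)·(v − 3)·(v**2 − 15)

Substitute u = v**2 to get a quadratic in u, then factor.
v**2 − 9 is a difference of squares.
v**2 − 15 is irreducible over ℤ (15 is not a perfect square).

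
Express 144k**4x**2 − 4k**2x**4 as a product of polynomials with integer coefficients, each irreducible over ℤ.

Pull out the common factor 4k**2x**2; 36k**2 − x**2 is a difference of squares.

4k**2x**2(6k + x)(6k − x)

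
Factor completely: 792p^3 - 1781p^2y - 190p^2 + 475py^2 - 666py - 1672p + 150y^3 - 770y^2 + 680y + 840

(11p + 2y - 6)(8p - 15y - 10)(9p - 5y + 14)

Group: 11p(72p^2 - 175py + 22p + 75y^2 - 160y - 140) + (2y - 6)(72p^2 - 175py + 22p + 75y^2 - 160y - 140); both groups contain (72p^2 - 175py + 22p + 75y^2 - 160y - 140), so (11p + 2y - 6) is a factor with cofactor 72p^2 - 175py + 22p + 75y^2 - 160y - 140.
The cofactor groups again: 72p^2 - 175py + 22p + 75y^2 - 160y - 140 = 9p(8p - 15y - 10) + (-5y + 14)(8p - 15y - 10); both groups contain (8p - 15y - 10), giving (9p - 5y + 14)(8p - 15y - 10).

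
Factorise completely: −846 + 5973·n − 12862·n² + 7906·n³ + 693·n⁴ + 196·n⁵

Testing divisors of the constant over divisors of the leading coefficient, n = 3/7 is a root, so (7·n − 3) is a factor; dividing leaves 28·n⁴ + 111·n³ + 1177·n² − 1333·n + 282.
Next, n = 3/4 is a root, so (4·n − 3) divides it; the quotient is 7·n³ + 33·n² + 319·n − 94.
Then n = 2/7 is a root, so (7·n − 2) is a factor; dividing leaves n² + 5·n + 47.
The quadratic n² + 5·n + 47 has discriminant −163 < 0 and is irreducible over ℤ.

(4·n − 3)·(7·n − 2)·(7·n − 3)·(n² + 5·n + 47)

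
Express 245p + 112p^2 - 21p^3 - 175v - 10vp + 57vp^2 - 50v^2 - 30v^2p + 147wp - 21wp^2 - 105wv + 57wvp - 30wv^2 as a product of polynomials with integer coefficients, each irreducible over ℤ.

-(5v - 7p)(2v - p + 7)(3w + 3p + 5)

Group: 5v(-6wv + 3wp - 21w - 6vp - 10v + 3p^2 - 16p - 35) - 7p(-6wv + 3wp - 21w - 6vp - 10v + 3p^2 - 16p - 35); both groups contain (-6wv + 3wp - 21w - 6vp - 10v + 3p^2 - 16p - 35), so (5v - 7p) is a factor with cofactor -6wv + 3wp - 21w - 6vp - 10v + 3p^2 - 16p - 35.
The cofactor groups again: -6wv + 3wp - 21w - 6vp - 10v + 3p^2 - 16p - 35 = -2v(3w + 3p + 5) + (p - 7)(3w + 3p + 5); both groups contain (3w + 3p + 5), giving -(2v - p + 7)(3w + 3p + 5).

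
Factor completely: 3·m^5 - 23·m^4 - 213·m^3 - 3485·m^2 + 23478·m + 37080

(3·m + 4)·(m - 15)·(m - 6)·(m^2 + 12·m + 103)

Testing divisors of the constant over divisors of the leading coefficient, m = 6 is a root, giving the factor (m - 6) and quotient 3·m^4 - 5·m^3 - 243·m^2 - 4943·m - 6180.
Then m = -4/3 is a root, giving the factor (3·m + 4) and quotient m^3 - 3·m^2 - 77·m - 1545.
Continuing, m = 15 is a root, giving the factor (m - 15) and quotient m^2 + 12·m + 103.
The quadratic m^2 + 12·m + 103 has discriminant -268 < 0 and is irreducible over ℤ.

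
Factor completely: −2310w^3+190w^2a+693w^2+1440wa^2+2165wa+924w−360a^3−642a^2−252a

Group: 14w(−165w^2+155wa+132w−30a^2−36a) + (12a+7)(−165w^2+155wa+132w−30a^2−36a); both groups contain (−165w^2+155wa+132w−30a^2−36a), so (14w+12a+7) is a factor with cofactor −165w^2+155wa+132w−30a^2−36a.
The cofactor groups again: −165w^2+155wa+132w−30a^2−36a = −15w(11w−3a) + (10a+12)(11w−3a); both groups contain (11w−3a), giving −(15w−10a−12)(11w−3a).

−(15w−10a−12)(11w−3a)(14w+12a+7)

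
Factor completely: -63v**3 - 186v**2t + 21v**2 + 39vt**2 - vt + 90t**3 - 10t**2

Group: 3v(-21v**2 + vt + 10t**2) + (9t - 1)(-21v**2 + vt + 10t**2); both groups contain (-21v**2 + vt + 10t**2), so (3v + 9t - 1) is a factor with cofactor -21v**2 + vt + 10t**2.
The cofactor groups again: -21v**2 + vt + 10t**2 = -3v(7v - 5t) - 2t(7v - 5t); both groups contain (7v - 5t), giving -(3v + 2t)(7v - 5t).

-(7v - 5t)(3v + 2t)(3v + 9t - 1)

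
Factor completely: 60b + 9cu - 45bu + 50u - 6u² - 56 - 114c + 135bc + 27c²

(15b + 3c + 2u - 14)(9c - 3u + 4)

Group: 15b(9c - 3u + 4) + (3c + 2u - 14)(9c - 3u + 4); both groups contain (9c - 3u + 4).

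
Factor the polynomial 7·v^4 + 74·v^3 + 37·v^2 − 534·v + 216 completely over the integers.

Trying the rational-root candidates, v = −9 is a root, giving the factor (v + 9) and quotient 7·v^3 + 11·v^2 − 62·v + 24.
Next, v = −4 is a root, so (v + 4) divides it; the quotient is 7·v^2 − 17·v + 6.
The remaining quadratic factors as (v − 2)(7·v − 3).

(7·v − 3)·(v + 4)·(v + 9)·(v − 2)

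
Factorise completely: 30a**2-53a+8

(5a-8)(6a-1)

Need a pair with product 30·8 = 240 and sum -53: that's -48 and -5.
Split the middle term: 30a**2-48a - 5a+8 = 6a(5a-8) - (5a-8).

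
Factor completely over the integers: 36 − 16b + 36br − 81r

(4b − 9)(9r − 4)

Group as (36br − 16b) + (−81r + 36) = 4b(9r − 4) − 9(9r − 4).
Both groups share the factor (9r − 4).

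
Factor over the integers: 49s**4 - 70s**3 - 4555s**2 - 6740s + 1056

By the rational root theorem, s = -12/7 is a root, so (7s + 12) is a factor; dividing leaves 7s**3 - 22s**2 - 613s + 88.
Continuing, s = 11 is a root, giving the factor (s - 11) and quotient 7s**2 + 55s - 8.
The remaining quadratic factors as (s + 8)(7s - 1).

(7s + 12)(7s - 1)(s + 8)(s - 11)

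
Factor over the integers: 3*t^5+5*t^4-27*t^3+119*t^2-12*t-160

(3*t-4)*(t+1)*(t+5)*(t^2-3*t+8)

Among the possible rational roots, t = 4/3 is a root, so (3*t-4) divides it; the quotient is t^4+3*t^3-5*t^2+33*t+40.
Next, t = -1 is a root, giving the factor (t+1) and quotient t^3+2*t^2-7*t+40.
Next, t = -5 is a root, so (t+5) divides it; the quotient is t^2-3*t+8.
The quadratic t^2-3*t+8 has discriminant -23 < 0 and is irreducible over ℤ.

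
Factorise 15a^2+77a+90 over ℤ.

Need a pair with product 15·90 = 1350 and sum 77: that's 27 and 50.
Split the middle term: 15a^2+27a + 50a+90 = 3a(5a+9) + 10(5a+9).

(3a+10)(5a+9)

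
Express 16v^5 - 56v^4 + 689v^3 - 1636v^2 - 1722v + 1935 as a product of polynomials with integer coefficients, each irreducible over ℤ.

Among the possible rational roots, v = -5/4 is a root, giving the factor (4v + 5) and quotient 4v^4 - 19v^3 + 196v^2 - 654v + 387.
Then v = 3/4 is a root, so (4v - 3) is a factor; dividing leaves v^3 - 4v^2 + 46v - 129.
Next, v = 3 is a root, giving the factor (v - 3) and quotient v^2 - v + 43.
The quadratic v^2 - v + 43 has discriminant -171 < 0 and is irreducible over ℤ.

(4v + 5)(4v - 3)(v - 3)(v^2 - v + 43)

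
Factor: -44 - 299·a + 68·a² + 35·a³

Trying the rational-root candidates, a = 11/5 is a root, so (5·a - 11) divides it; the quotient is 7·a² + 29·a + 4.
The remaining quadratic factors as (7·a + 1)(a + 4).

(5·a - 11)·(7·a + 1)·(a + 4)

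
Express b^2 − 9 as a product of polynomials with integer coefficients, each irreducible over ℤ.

(b + 3)(b − 3)

Two integers with product −9 and sum 0 are 3 and −3.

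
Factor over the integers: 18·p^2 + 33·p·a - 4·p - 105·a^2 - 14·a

(9·p - 15·a - 2)·(2·p + 7·a)

Group: 2·p·(9·p - 15·a - 2) + 7·a·(9·p - 15·a - 2); both groups contain (9·p - 15·a - 2).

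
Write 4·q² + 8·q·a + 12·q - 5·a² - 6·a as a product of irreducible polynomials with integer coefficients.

(2·q - a)·(2·q + 5·a + 6)

Group: 2·q·(2·q - a) + (5·a + 6)·(2·q - a); both groups contain (2·q - a).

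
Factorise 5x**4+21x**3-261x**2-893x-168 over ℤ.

(5x+1)(x+3)(x+8)(x-7)

Among the possible rational roots, x = -8 is a root, giving the factor (x+8) and quotient 5x**3-19x**2-109x-21.
Next, x = -1/5 is a root, so (5x+1) divides it; the quotient is x**2-4x-21.
The remaining quadratic factors as (x-7)(x+3).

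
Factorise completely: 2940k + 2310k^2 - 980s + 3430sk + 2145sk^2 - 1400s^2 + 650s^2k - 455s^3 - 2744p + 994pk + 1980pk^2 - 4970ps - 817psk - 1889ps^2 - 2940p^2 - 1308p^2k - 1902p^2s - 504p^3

Group: 14p(-36p^2 - 123ps - 132pk - 210p - 91s^2 - 143sk - 280s - 154k - 196) + (5s - 15k)(-36p^2 - 123ps - 132pk - 210p - 91s^2 - 143sk - 280s - 154k - 196); both groups contain (-36p^2 - 123ps - 132pk - 210p - 91s^2 - 143sk - 280s - 154k - 196), so (14p + 5s - 15k) is a factor with cofactor -36p^2 - 123ps - 132pk - 210p - 91s^2 - 143sk - 280s - 154k - 196.
The cofactor groups again: -36p^2 - 123ps - 132pk - 210p - 91s^2 - 143sk - 280s - 154k - 196 = -12p(3p + 7s + 11k + 14) + (-13s - 14)(3p + 7s + 11k + 14); both groups contain (3p + 7s + 11k + 14), giving -(12p + 13s + 14)(3p + 7s + 11k + 14).

-(14p + 5s - 15k)(3p + 7s + 11k + 14)(12p + 13s + 14)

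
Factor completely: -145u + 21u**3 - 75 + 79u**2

(3u - 5)(7u + 3)(u + 5)

Trying the rational-root candidates, u = -5 is a root, giving the factor (u + 5) and quotient 21u**2 - 26u - 15.
The remaining quadratic factors as (7u + 3)(3u - 5).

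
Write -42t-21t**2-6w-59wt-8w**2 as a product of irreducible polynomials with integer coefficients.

-(8w+3t+6)(w+7t)

Group: -8w(w+7t) + (-3t-6)(w+7t); both groups contain (w+7t).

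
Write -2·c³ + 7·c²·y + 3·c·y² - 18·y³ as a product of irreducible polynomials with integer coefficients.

Group: 2·c·(-c² + 5·c·y - 6·y²) + 3·y·(-c² + 5·c·y - 6·y²); both groups contain (-c² + 5·c·y - 6·y²), so (2·c + 3·y) is a factor with cofactor -c² + 5·c·y - 6·y².
The cofactor groups again: -c² + 5·c·y - 6·y² = -c·(c - 2·y) + 3·y·(c - 2·y); both groups contain (c - 2·y), giving -(c - 3·y)·(c - 2·y).

-(2·c + 3·y)·(c - 2·y)·(c - 3·y)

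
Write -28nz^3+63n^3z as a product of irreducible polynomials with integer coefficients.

Factor out 7nz, leaving 9n^2-4z^2, which is a difference of two squares.

7nz(3n+2z)(3n-2z)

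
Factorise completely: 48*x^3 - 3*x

Pull out the common factor 3*x; 16*x^2 - 1 is a difference of squares.

3*x*(4*x + 1)*(4*x - 1)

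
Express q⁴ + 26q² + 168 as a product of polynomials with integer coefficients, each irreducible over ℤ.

Substitute u = q² to get a quadratic in u, then factor.
q² + 12 is irreducible over ℤ (always positive, so no real roots).
q² + 14 is irreducible over ℤ (always positive, so no real roots).

(q² + 12)(q² + 14)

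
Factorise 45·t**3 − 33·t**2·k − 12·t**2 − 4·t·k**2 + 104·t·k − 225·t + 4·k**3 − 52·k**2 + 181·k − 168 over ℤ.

(3·t − 2·k + 3)·(5·t − 2·k + 7)·(3·t + k − 8)

Group: 3·t·(15·t**2 − t·k − 19·t − 2·k**2 + 23·k − 56) + (−2·k + 3)·(15·t**2 − t·k − 19·t − 2·k**2 + 23·k − 56); both groups contain (15·t**2 − t·k − 19·t − 2·k**2 + 23·k − 56), so (3·t − 2·k + 3) is a factor with cofactor 15·t**2 − t·k − 19·t − 2·k**2 + 23·k − 56.
The cofactor groups again: 15·t**2 − t·k − 19·t − 2·k**2 + 23·k − 56 = 3·t·(5·t − 2·k + 7) + (k − 8)·(5·t − 2·k + 7); both groups contain (5·t − 2·k + 7), giving (3·t + k − 8)·(5·t − 2·k + 7).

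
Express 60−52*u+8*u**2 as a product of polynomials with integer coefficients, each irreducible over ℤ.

4*(2*u−3)*(u−5)

Pull out the common factor 4, then factor the remaining trinomial.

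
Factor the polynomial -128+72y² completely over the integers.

8(3y+4)(3y-4)

Pull out the common factor 8; 9y²-16 is a difference of squares.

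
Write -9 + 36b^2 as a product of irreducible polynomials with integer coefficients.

9(2b + 1)(2b - 1)

Factor out 9, leaving 4b^2 - 1, which is a difference of two squares.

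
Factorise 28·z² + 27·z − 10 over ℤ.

Need a pair with product 28·(−10) = −280 and sum 27: that's −8 and 35.
Split the middle term: 28·z² − 8·z + 35·z − 10 = 4·z·(7·z − 2) + 5·(7·z − 2).

(4·z + 5)·(7·z − 2)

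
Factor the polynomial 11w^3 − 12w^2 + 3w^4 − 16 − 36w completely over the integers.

(3w + 2)(w + 1)(w + 4)(w − 2)

Testing divisors of the constant over divisors of the leading coefficient, w = −4 is a root, so (w + 4) divides it; the quotient is 3w^3 − w^2 − 8w − 4.
Next, w = −2/3 is a root, so (3w + 2) is a factor; dividing leaves w^2 − w − 2.
The remaining quadratic factors as (w − 2)(w + 1).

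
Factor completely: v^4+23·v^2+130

Substitute u = v^2 to get a quadratic in u, then factor.
v^2+10 is irreducible over ℤ (always positive, so no real roots).
v^2+13 is irreducible over ℤ (always positive, so no real roots).

(v^2+10)·(v^2+13)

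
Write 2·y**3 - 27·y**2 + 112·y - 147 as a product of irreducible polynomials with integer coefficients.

By the rational root theorem, y = 7 is a root, so (y - 7) is a factor; dividing leaves 2·y**2 - 13·y + 21.
The remaining quadratic factors as (y - 3)(2·y - 7).

(2·y - 7)·(y - 3)·(y - 7)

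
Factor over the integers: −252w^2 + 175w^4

7w^2(5w + 6)(5w − 6)

Pull out the common factor 7w^2; 25w^2 − 36 is a difference of squares.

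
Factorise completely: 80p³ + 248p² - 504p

Pull out the common factor 8p, then factor the remaining trinomial.

8p(2p + 9)(5p - 7)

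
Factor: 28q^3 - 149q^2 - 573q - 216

Among the possible rational roots, q = -3/7 is a root, so (7q + 3) is a factor; dividing leaves 4q^2 - 23q - 72.
The remaining quadratic factors as (q - 8)(4q + 9).

(4q + 9)(7q + 3)(q - 8)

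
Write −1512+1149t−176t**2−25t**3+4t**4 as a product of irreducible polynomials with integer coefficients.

By the rational root theorem, t = 9/4 is a root, giving the factor (4t−9) and quotient t**3−4t**2−53t+168.
Continuing, t = 3 is a root, so (t−3) divides it; the quotient is t**2−t−56.
The remaining quadratic factors as (t+7)(t−8).

(4t−9)(t+7)(t−3)(t−8)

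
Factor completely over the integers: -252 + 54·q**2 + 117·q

9·(2·q + 7)·(3·q - 4)

Pull out the common factor 9, then factor the remaining trinomial.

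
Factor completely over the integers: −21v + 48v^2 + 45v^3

3v(3v − 1)(5v + 7)

Pull out the common factor 3v, then factor the remaining trinomial.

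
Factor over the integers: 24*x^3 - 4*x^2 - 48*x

4*x*(2*x - 3)*(3*x + 4)

Pull out the common factor 4*x, then factor the remaining trinomial.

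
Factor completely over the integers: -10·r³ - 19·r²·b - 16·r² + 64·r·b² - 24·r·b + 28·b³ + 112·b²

Group: r·(-10·r² - 39·r·b - 16·r - 14·b² - 56·b) - 2·b·(-10·r² - 39·r·b - 16·r - 14·b² - 56·b); both groups contain (-10·r² - 39·r·b - 16·r - 14·b² - 56·b), so (r - 2·b) is a factor with cofactor -10·r² - 39·r·b - 16·r - 14·b² - 56·b.
The cofactor groups again: -10·r² - 39·r·b - 16·r - 14·b² - 56·b = -5·r·(2·r + 7·b) + (-2·b - 8)·(2·r + 7·b); both groups contain (2·r + 7·b), giving -(5·r + 2·b + 8)·(2·r + 7·b).

-(r - 2·b)·(5·r + 2·b + 8)·(2·r + 7·b)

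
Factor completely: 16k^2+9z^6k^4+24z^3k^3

k^2(3z^3k+4)^2

Factor out k^2 first: what remains is 9z^6k^2+24z^3k+16.
Recognize a perfect-square trinomial with the parts 4 and 3z^3k.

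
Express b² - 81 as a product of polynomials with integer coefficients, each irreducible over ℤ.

(b + 9)(b - 9)

Two integers with product -81 and sum 0 are -9 and 9.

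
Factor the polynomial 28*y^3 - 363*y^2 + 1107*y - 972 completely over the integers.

Testing divisors of the constant over divisors of the leading coefficient, y = 9 is a root, giving the factor (y - 9) and quotient 28*y^2 - 111*y + 108.
The remaining quadratic factors as (7*y - 12)(4*y - 9).

(4*y - 9)*(7*y - 12)*(y - 9)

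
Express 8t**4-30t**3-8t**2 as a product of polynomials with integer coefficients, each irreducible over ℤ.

2t**2(4t+1)(t-4)

Pull out the common factor 2t**2, then factor the remaining trinomial.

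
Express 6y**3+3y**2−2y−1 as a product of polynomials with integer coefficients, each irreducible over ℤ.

(2y+1)(3y**2−1)

Group as (6y**3−2y) + (3y**2−1) = 2y(3y**2−1) + (3y**2−1).
Both groups share the factor (3y**2−1).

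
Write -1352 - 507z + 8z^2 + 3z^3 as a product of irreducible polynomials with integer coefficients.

Trying the rational-root candidates, z = -13 is a root, so (z + 13) is a factor; dividing leaves 3z^2 - 31z - 104.
The remaining quadratic factors as (3z + 8)(z - 13).

(3z + 8)(z + 13)(z - 13)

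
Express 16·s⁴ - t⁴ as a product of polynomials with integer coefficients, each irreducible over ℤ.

(2·s + t)·(2·s - t)·(4·s² + t²)

Write as (4·s²)² − (t²)², then factor 4·s² - t² once more.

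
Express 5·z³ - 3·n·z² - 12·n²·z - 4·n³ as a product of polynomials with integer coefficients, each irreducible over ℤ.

-(2·n + 5·z)·(2·n - z)·(n + z)

Group: 2·n·(-2·n² - n·z + z²) + 5·z·(-2·n² - n·z + z²); both groups contain (-2·n² - n·z + z²), so (2·n + 5·z) is a factor with cofactor -2·n² - n·z + z².
The cofactor groups again: -2·n² - n·z + z² = -n·(2·n - z) - z·(2·n - z); both groups contain (2·n - z), giving -(n + z)·(2·n - z).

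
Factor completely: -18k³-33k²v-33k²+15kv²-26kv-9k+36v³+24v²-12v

-(2k+3v+3)(3k+4v)(3k-3v+1)

Group: 2k(-9k²-3kv-3k+12v²-4v) + (3v+3)(-9k²-3kv-3k+12v²-4v); both groups contain (-9k²-3kv-3k+12v²-4v), so (2k+3v+3) is a factor with cofactor -9k²-3kv-3k+12v²-4v.
The cofactor groups again: -9k²-3kv-3k+12v²-4v = -3k(3k-3v+1) - 4v(3k-3v+1); both groups contain (3k-3v+1), giving -(3k+4v)(3k-3v+1).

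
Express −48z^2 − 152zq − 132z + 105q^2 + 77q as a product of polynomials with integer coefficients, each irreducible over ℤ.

−(12z − 7q)(4z + 15q + 11)

Group: −4z(12z − 7q) + (−15q − 11)(12z − 7q); both groups contain (12z − 7q).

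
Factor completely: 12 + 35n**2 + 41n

Need a pair with product 35·12 = 420 and sum 41: that's 21 and 20.
Split the middle term: 35n**2 + 21n + 20n + 12 = 7n(5n + 3) + 4(5n + 3).

(5n + 3)(7n + 4)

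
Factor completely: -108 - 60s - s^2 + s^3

By the rational root theorem, s = -2 is a root, so (s + 2) is a factor; dividing leaves s^2 - 3s - 54.
The remaining quadratic factors as (s - 9)(s + 6).

(s + 2)(s + 6)(s - 9)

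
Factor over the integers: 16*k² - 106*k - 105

Need a pair with product 16·(-105) = -1680 and sum -106: that's 14 and -120.
Split the middle term: 16*k² + 14*k - 120*k - 105 = 2*k*(8*k + 7) - 15*(8*k + 7).

(2*k - 15)*(8*k + 7)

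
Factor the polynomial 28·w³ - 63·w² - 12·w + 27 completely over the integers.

(4·w - 9)·(7·w² - 3)

Group as (28·w³ - 12·w) + (-63·w² + 27) = 4·w·(7·w² - 3) - 9·(7·w² - 3).
Both groups share the factor (7·w² - 3).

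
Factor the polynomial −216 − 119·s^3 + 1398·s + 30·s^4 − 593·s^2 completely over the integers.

Trying the rational-root candidates, s = −4 is a root, giving the factor (s + 4) and quotient 30·s^3 − 239·s^2 + 363·s − 54.
Next, s = 9/5 is a root, so (5·s − 9) divides it; the quotient is 6·s^2 − 37·s + 6.
The remaining quadratic factors as (6·s − 1)(s − 6).

(5·s − 9)·(6·s − 1)·(s + 4)·(s − 6)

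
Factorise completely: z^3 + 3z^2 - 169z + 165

(z + 15)(z - 1)(z - 11)

Among the possible rational roots, z = 11 is a root, so (z - 11) divides it; the quotient is z^2 + 14z - 15.
The remaining quadratic factors as (z + 15)(z - 1).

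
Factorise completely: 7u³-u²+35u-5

(7u-1)(u²+5)

Group as (7u³+35u) + (-u²-5) = 7u(u²+5) - (u²+5).
Both groups share the factor (u²+5).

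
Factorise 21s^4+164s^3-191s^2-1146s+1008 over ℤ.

(3s-7)(7s-6)(s+3)(s+8)

Among the possible rational roots, s = 7/3 is a root, giving the factor (3s-7) and quotient 7s^3+71s^2+102s-144.
Continuing, s = -8 is a root, so (s+8) is a factor; dividing leaves 7s^2+15s-18.
The remaining quadratic factors as (s+3)(7s-6).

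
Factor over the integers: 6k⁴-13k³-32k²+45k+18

Trying the rational-root candidates, k = 3/2 is a root, giving the factor (2k-3) and quotient 3k³-2k²-19k-6.
Continuing, k = -2 is a root, giving the factor (k+2) and quotient 3k²-8k-3.
The remaining quadratic factors as (3k+1)(k-3).

(2k-3)(3k+1)(k+2)(k-3)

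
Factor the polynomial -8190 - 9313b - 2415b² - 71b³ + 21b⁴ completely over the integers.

(3b + 13)(7b + 9)(b + 5)(b - 14)

Among the possible rational roots, b = -13/3 is a root, giving the factor (3b + 13) and quotient 7b³ - 54b² - 571b - 630.
Continuing, b = -5 is a root, so (b + 5) divides it; the quotient is 7b² - 89b - 126.
The remaining quadratic factors as (b - 14)(7b + 9).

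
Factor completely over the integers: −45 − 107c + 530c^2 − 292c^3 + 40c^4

Testing divisors of the constant over divisors of the leading coefficient, c = 5/2 is a root, giving the factor (2c − 5) and quotient 20c^3 − 96c^2 + 25c + 9.
Continuing, c = 9/2 is a root, giving the factor (2c − 9) and quotient 10c^2 − 3c − 1.
The remaining quadratic factors as (5c + 1)(2c − 1).

(2c − 1)(2c − 5)(2c − 9)(5c + 1)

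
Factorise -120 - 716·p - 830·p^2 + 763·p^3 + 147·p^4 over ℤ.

Trying the rational-root candidates, p = -1/3 is a root, giving the factor (3·p + 1) and quotient 49·p^3 + 238·p^2 - 356·p - 120.
Continuing, p = -2/7 is a root, so (7·p + 2) is a factor; dividing leaves 7·p^2 + 32·p - 60.
The remaining quadratic factors as (p + 6)(7·p - 10).

(3·p + 1)·(7·p + 2)·(7·p - 10)·(p + 6)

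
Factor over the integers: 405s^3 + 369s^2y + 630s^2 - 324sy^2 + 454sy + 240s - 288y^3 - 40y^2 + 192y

(5s + 4y)(9s + 9y + 8)(9s - 8y + 6)

Group: 5s(81s^2 + 9sy + 126s - 72y^2 - 10y + 48) + 4y(81s^2 + 9sy + 126s - 72y^2 - 10y + 48); both groups contain (81s^2 + 9sy + 126s - 72y^2 - 10y + 48), so (5s + 4y) is a factor with cofactor 81s^2 + 9sy + 126s - 72y^2 - 10y + 48.
The cofactor groups again: 81s^2 + 9sy + 126s - 72y^2 - 10y + 48 = 9s(9s - 8y + 6) + (9y + 8)(9s - 8y + 6); both groups contain (9s - 8y + 6), giving (9s + 9y + 8)(9s - 8y + 6).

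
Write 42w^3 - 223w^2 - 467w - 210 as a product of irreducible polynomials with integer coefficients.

Among the possible rational roots, w = 7 is a root, so (w - 7) divides it; the quotient is 42w^2 + 71w + 30.
The remaining quadratic factors as (6w + 5)(7w + 6).

(6w + 5)(7w + 6)(w - 7)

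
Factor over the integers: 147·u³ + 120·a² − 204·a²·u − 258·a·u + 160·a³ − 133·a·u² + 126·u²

Group: 8·a·(20·a² − 43·a·u + 21·u²) + (7·u + 6)·(20·a² − 43·a·u + 21·u²); both groups contain (20·a² − 43·a·u + 21·u²), so (8·a + 7·u + 6) is a factor with cofactor 20·a² − 43·a·u + 21·u².
The cofactor groups again: 20·a² − 43·a·u + 21·u² = 4·a·(5·a − 7·u) − 3·u·(5·a − 7·u); both groups contain (5·a − 7·u), giving (4·a − 3·u)·(5·a − 7·u).

(4·a − 3·u)·(5·a − 7·u)·(8·a + 7·u + 6)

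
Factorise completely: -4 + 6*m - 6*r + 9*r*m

(3*m - 2)*(3*r + 2)

Group as (9*r*m - 6*r) + (6*m - 4) = 3*r*(3*m - 2) + 2*(3*m - 2).
Both groups share the factor (3*m - 2).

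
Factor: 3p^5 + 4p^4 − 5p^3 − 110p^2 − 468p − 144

(3p + 1)(p + 3)(p − 4)(p^2 + 2p + 12)

Among the possible rational roots, p = −3 is a root, so (p + 3) divides it; the quotient is 3p^4 − 5p^3 + 10p^2 − 140p − 48.
Continuing, p = −1/3 is a root, giving the factor (3p + 1) and quotient p^3 − 2p^2 + 4p − 48.
Then p = 4 is a root, so (p − 4) is a factor; dividing leaves p^2 + 2p + 12.
The quadratic p^2 + 2p + 12 has discriminant −44 < 0 and is irreducible over ℤ.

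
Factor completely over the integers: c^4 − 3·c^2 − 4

(c + 2)·(c − 2)·(c^2 + 1)

Substitute u = c^2 to get a quadratic in u, then factor.
c^2 − 4 is a difference of squares.
c^2 + 1 is irreducible over ℤ (sum of squares).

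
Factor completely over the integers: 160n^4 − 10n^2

Factor out 10n^2, leaving 16n^2 − 1, which is a difference of two squares.

10n^2(4n + 1)(4n − 1)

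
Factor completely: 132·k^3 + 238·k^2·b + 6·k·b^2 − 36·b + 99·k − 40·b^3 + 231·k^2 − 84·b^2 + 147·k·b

Group: 4·k·(33·k^2 + 43·k·b + 33·k − 20·b^2 − 12·b) + (2·b + 3)·(33·k^2 + 43·k·b + 33·k − 20·b^2 − 12·b); both groups contain (33·k^2 + 43·k·b + 33·k − 20·b^2 − 12·b), so (4·k + 2·b + 3) is a factor with cofactor 33·k^2 + 43·k·b + 33·k − 20·b^2 − 12·b.
The cofactor groups again: 33·k^2 + 43·k·b + 33·k − 20·b^2 − 12·b = 3·k·(11·k − 4·b) + (5·b + 3)·(11·k − 4·b); both groups contain (11·k − 4·b), giving (3·k + 5·b + 3)·(11·k − 4·b).

(11·k − 4·b)·(4·k + 2·b + 3)·(3·k + 5·b + 3)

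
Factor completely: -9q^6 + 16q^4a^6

-q^4(3q - 4a^3)(3q + 4a^3)

Every term has a factor of q^4; factoring it out leaves -9q^2 + 16a^6.
Recognize a difference of squares with the parts 4a^3 and 3q.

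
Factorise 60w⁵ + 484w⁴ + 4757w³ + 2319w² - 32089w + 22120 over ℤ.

(2w + 7)(5w - 8)(6w - 5)(w² + 7w + 79)

Testing divisors of the constant over divisors of the leading coefficient, w = 5/6 is a root, so (6w - 5) divides it; the quotient is 10w⁴ + 89w³ + 867w² + 1109w - 4424.
Then w = -7/2 is a root, giving the factor (2w + 7) and quotient 5w³ + 27w² + 339w - 632.
Continuing, w = 8/5 is a root, so (5w - 8) divides it; the quotient is w² + 7w + 79.
The quadratic w² + 7w + 79 has discriminant -267 < 0 and is irreducible over ℤ.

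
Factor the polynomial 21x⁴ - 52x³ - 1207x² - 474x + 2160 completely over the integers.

(3x + 5)(7x - 8)(x + 6)(x - 9)

By the rational root theorem, x = -6 is a root, giving the factor (x + 6) and quotient 21x³ - 178x² - 139x + 360.
Next, x = -5/3 is a root, so (3x + 5) is a factor; dividing leaves 7x² - 71x + 72.
The remaining quadratic factors as (7x - 8)(x - 9).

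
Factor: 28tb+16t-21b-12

Group as (28tb+16t) + (-21b-12) = 4t(7b+4) - 3(7b+4).
Both groups share the factor (7b+4).

(4t-3)(7b+4)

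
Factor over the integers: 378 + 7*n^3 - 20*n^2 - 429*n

Trying the rational-root candidates, n = 6/7 is a root, so (7*n - 6) is a factor; dividing leaves n^2 - 2*n - 63.
The remaining quadratic factors as (n + 7)(n - 9).

(7*n - 6)*(n + 7)*(n - 9)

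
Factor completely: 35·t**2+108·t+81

(5·t+9)·(7·t+9)

Need a pair with product 35·81 = 2835 and sum 108: that's 45 and 63.
Split the middle term: 35·t**2+45·t + 63·t+81 = 5·t·(7·t+9) + 9·(7·t+9).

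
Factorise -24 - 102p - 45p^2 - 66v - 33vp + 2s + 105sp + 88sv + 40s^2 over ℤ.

Group: 5s(8s - 3p - 6) + (11v + 15p + 4)(8s - 3p - 6); both groups contain (8s - 3p - 6).

(8s - 3p - 6)(5s + 11v + 15p + 4)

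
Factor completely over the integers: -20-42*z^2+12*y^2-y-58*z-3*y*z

(3*y-6*z-4)*(4*y+7*z+5)

Group: 4*y*(3*y-6*z-4) + (7*z+5)*(3*y-6*z-4); both groups contain (3*y-6*z-4).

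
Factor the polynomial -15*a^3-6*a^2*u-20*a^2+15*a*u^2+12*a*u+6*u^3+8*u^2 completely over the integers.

Group: 5*a*(-3*a^2-4*a+3*u^2+4*u) + 2*u*(-3*a^2-4*a+3*u^2+4*u); both groups contain (-3*a^2-4*a+3*u^2+4*u), so (5*a+2*u) is a factor with cofactor -3*a^2-4*a+3*u^2+4*u.
The cofactor groups again: -3*a^2-4*a+3*u^2+4*u = -3*a*(a-u) + (-3*u-4)*(a-u); both groups contain (a-u), giving -(3*a+3*u+4)*(a-u).

-(3*a+3*u+4)*(5*a+2*u)*(a-u)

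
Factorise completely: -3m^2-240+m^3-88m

Testing divisors of the constant over divisors of the leading coefficient, m = 12 is a root, so (m-12) is a factor; dividing leaves m^2+9m+20.
The remaining quadratic factors as (m+5)(m+4).

(m+4)(m+5)(m-12)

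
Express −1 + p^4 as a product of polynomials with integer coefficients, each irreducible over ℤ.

Substitute u = p^2 to get a quadratic in u, then factor.
p^2 − 1 is a difference of squares.
p^2 + 1 is irreducible over ℤ (sum of squares).

(p + 1)*(p − 1)*(p^2 + 1)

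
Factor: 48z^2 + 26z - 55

(6z - 5)(8z + 11)

Need a pair with product 48·(-55) = -2640 and sum 26: that's 66 and -40.
Split the middle term: 48z^2 + 66z - 40z - 55 = 6z(8z + 11) - 5(8z + 11).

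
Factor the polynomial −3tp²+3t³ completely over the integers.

3t(t−p)(t+p)

Pull out the common factor 3t; t²−p² is a difference of squares.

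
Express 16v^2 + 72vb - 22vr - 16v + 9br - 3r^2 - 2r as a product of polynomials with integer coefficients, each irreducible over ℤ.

(2v + 9b - 3r - 2)(8v + r)

Group: 2v(8v + r) + (9b - 3r - 2)(8v + r); both groups contain (8v + r).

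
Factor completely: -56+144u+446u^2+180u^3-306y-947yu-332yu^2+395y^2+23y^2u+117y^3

Group: 9y(13y^2+17yu+54y-18u^2-32u+8) + (-10u-7)(13y^2+17yu+54y-18u^2-32u+8); both groups contain (13y^2+17yu+54y-18u^2-32u+8), so (9y-10u-7) is a factor with cofactor 13y^2+17yu+54y-18u^2-32u+8.
The cofactor groups again: 13y^2+17yu+54y-18u^2-32u+8 = 13y(y+2u+4) + (-9u+2)(y+2u+4); both groups contain (y+2u+4), giving (13y-9u+2)(y+2u+4).

(9y-10u-7)(13y-9u+2)(y+2u+4)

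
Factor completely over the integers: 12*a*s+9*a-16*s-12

(3*a-4)*(4*s+3)

Group as (12*a*s+9*a) + (-16*s-12) = 3*a*(4*s+3) - 4*(4*s+3).
Both groups share the factor (4*s+3).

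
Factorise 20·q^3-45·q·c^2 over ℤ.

5·q·(2·q-3·c)·(2·q+3·c)

Every term has a factor of 5·q. Then 4·q^2-9·c^2 = (2·q)² − (3·c)².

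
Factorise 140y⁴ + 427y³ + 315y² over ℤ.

7y²(4y + 5)(5y + 9)

Pull out the common factor 7y², then factor the remaining trinomial.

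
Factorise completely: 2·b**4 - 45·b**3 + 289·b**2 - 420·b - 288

By the rational root theorem, b = 12 is a root, giving the factor (b - 12) and quotient 2·b**3 - 21·b**2 + 37·b + 24.
Next, b = 8 is a root, so (b - 8) divides it; the quotient is 2·b**2 - 5·b - 3.
The remaining quadratic factors as (b - 3)(2·b + 1).

(2·b + 1)·(b - 12)·(b - 3)·(b - 8)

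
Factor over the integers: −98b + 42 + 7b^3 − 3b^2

(7b − 3)(b^2 − 14)

Group as (7b^3 − 98b) + (−3b^2 + 42) = 7b(b^2 − 14) − 3(b^2 − 14).
Both groups share the factor (b^2 − 14).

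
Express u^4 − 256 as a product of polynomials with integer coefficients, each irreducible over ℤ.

(u + 4)(u − 4)(u^2 + 16)

Difference of squares twice: with A = u and B = 4, A⁴ − B⁴ = (A² − B²)(A² + B²), and A² − B² factors again.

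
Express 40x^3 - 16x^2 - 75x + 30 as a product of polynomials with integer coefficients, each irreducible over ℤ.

(5x - 2)(8x^2 - 15)

Group as (40x^3 - 75x) + (-16x^2 + 30) = 5x(8x^2 - 15) - 2(8x^2 - 15).
Both groups share the factor (8x^2 - 15).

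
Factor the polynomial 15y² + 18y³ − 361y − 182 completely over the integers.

Testing divisors of the constant over divisors of the leading coefficient, y = −14/3 is a root, giving the factor (3y + 14) and quotient 6y² − 23y − 13.
The remaining quadratic factors as (3y − 13)(2y + 1).

(2y + 1)(3y + 14)(3y − 13)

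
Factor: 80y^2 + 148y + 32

4(4y + 1)(5y + 8)

Pull out the common factor 4, then factor the remaining trinomial.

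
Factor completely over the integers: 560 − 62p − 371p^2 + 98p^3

(2p − 7)(7p + 8)(7p − 10)

Among the possible rational roots, p = −8/7 is a root, so (7p + 8) divides it; the quotient is 14p^2 − 69p + 70.
The remaining quadratic factors as (7p − 10)(2p − 7).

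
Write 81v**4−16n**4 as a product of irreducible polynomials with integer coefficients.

(3v)⁴ − (2n)⁴ = ((3v)² − (2n)²)((3v)² + (2n)²); the first factor splits again, the second (9v**2+4n**2) is irreducible.

(3v−2n)(3v+2n)(9v**2+4n**2)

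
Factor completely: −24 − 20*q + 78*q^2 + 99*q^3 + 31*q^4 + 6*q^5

(2*q − 1)*(3*q + 2)*(q + 1)*(q^2 + 4*q + 12)

By the rational root theorem, q = 1/2 is a root, so (2*q − 1) is a factor; dividing leaves 3*q^4 + 17*q^3 + 58*q^2 + 68*q + 24.
Continuing, q = −2/3 is a root, giving the factor (3*q + 2) and quotient q^3 + 5*q^2 + 16*q + 12.
Continuing, q = −1 is a root, so (q + 1) is a factor; dividing leaves q^2 + 4*q + 12.
The quadratic q^2 + 4*q + 12 has discriminant −32 < 0 and is irreducible over ℤ.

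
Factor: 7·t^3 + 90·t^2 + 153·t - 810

By the rational root theorem, t = -6 is a root, so (t + 6) divides it; the quotient is 7·t^2 + 48·t - 135.
The remaining quadratic factors as (7·t - 15)(t + 9).

(7·t - 15)·(t + 6)·(t + 9)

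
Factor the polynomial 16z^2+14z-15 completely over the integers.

Need a pair with product 16·(-15) = -240 and sum 14: that's -10 and 24.
Split the middle term: 16z^2-10z + 24z-15 = 2z(8z-5) + 3(8z-5).

(2z+3)(8z-5)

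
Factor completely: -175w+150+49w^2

Need a pair with product 49·150 = 7350 and sum -175: that's -105 and -70.
Split the middle term: 49w^2-105w - 70w+150 = 7w(7w-15) - 10(7w-15).

(7w-10)(7w-15)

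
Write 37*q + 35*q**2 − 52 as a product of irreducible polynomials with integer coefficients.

(5*q − 4)*(7*q + 13)

Need a pair with product 35·(−52) = −1820 and sum 37: that's −28 and 65.
Split the middle term: 35*q**2 − 28*q + 65*q − 52 = 7*q*(5*q − 4) + 13*(5*q − 4).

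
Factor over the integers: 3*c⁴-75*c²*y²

Every term has a factor of 3*c². Then c²-25*y² = (c)² − (5*y)².

3*c²*(c+5*y)*(c-5*y)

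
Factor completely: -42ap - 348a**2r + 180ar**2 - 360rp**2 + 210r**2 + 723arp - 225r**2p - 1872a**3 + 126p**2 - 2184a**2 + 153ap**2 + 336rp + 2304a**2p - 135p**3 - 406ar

Group: 12a(-156a**2 - 29ar - 3ap + 15r**2 + 24rp + 9p**2) + (-15p + 14)(-156a**2 - 29ar - 3ap + 15r**2 + 24rp + 9p**2); both groups contain (-156a**2 - 29ar - 3ap + 15r**2 + 24rp + 9p**2), so (12a - 15p + 14) is a factor with cofactor -156a**2 - 29ar - 3ap + 15r**2 + 24rp + 9p**2.
The cofactor groups again: -156a**2 - 29ar - 3ap + 15r**2 + 24rp + 9p**2 = -12a(13a - 3r - 3p) + (-5r - 3p)(13a - 3r - 3p); both groups contain (13a - 3r - 3p), giving -(12a + 5r + 3p)(13a - 3r - 3p).

-(12a + 5r + 3p)(12a - 15p + 14)(13a - 3r - 3p)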